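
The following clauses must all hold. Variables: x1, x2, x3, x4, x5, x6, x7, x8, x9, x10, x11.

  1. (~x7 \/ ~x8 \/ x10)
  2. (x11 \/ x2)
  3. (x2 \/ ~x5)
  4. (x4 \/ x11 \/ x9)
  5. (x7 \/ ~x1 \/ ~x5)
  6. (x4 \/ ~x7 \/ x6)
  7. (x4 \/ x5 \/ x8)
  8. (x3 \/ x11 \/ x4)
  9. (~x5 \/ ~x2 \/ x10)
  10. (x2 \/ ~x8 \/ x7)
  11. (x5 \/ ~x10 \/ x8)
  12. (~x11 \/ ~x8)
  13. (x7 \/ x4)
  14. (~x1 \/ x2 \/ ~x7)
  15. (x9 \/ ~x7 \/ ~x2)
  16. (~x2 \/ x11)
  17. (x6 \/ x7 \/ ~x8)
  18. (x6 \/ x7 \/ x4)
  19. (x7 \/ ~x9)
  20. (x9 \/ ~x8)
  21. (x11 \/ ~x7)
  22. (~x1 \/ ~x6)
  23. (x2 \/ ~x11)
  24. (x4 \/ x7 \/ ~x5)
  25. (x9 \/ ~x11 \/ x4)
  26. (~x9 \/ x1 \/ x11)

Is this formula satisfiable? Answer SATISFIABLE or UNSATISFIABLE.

SATISFIABLE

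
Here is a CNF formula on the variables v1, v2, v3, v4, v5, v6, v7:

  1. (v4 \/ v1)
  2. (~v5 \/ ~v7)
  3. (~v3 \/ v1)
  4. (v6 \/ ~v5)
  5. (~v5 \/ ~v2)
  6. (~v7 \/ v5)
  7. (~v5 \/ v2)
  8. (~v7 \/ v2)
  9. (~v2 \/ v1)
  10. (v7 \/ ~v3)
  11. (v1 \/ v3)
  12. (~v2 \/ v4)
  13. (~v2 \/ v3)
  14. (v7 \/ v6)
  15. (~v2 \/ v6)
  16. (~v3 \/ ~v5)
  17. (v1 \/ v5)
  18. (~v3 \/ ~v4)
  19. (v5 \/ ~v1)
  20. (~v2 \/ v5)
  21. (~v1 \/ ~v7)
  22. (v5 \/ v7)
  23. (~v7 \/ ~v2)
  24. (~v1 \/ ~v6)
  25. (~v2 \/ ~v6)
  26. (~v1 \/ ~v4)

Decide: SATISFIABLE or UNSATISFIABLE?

UNSATISFIABLE

v2 = True:
  propagation gives v5=False; an empty clause results — contradiction.
v2 = False:
  propagation gives v5=False, v7=False; an empty clause results — contradiction.
Every branch closes, so no satisfying assignment exists.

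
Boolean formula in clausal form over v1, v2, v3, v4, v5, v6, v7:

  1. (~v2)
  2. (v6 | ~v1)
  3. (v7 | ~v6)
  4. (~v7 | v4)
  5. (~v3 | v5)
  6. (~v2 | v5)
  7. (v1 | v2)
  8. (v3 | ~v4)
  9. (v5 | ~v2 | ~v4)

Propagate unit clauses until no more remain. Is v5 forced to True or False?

True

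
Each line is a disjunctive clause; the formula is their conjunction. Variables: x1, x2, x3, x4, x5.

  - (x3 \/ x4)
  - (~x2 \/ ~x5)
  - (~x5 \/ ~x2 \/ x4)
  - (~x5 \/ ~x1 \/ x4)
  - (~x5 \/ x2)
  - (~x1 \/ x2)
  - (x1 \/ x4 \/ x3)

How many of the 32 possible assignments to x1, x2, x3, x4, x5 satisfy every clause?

Split on x2, then x4.
  x2=1, x4=1: remaining (x1,x3,x5) ∈ {(0,0,0); (0,1,0); (1,0,0); (1,1,0)} — 4.
  x2=1, x4=0: remaining (x1,x3,x5) ∈ {(0,1,0); (1,1,0)} — 2.
  x2=0, x4=1: remaining (x1,x3,x5) ∈ {(0,0,0); (0,1,0)} — 2.
  x2=0, x4=0: remaining (x1,x3,x5) ∈ {(0,1,0)} — 1.
Total: 4 + 2 + 2 + 1 = 9.

9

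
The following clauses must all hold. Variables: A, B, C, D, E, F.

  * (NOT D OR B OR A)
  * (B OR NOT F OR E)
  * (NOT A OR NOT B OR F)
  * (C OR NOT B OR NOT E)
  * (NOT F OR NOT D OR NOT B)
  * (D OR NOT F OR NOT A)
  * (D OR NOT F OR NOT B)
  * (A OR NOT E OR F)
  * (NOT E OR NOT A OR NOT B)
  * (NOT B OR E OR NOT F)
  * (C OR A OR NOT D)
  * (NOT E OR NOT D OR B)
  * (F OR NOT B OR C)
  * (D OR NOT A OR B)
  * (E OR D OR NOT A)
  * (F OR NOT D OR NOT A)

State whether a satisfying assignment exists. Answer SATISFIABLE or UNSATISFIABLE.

SATISFIABLE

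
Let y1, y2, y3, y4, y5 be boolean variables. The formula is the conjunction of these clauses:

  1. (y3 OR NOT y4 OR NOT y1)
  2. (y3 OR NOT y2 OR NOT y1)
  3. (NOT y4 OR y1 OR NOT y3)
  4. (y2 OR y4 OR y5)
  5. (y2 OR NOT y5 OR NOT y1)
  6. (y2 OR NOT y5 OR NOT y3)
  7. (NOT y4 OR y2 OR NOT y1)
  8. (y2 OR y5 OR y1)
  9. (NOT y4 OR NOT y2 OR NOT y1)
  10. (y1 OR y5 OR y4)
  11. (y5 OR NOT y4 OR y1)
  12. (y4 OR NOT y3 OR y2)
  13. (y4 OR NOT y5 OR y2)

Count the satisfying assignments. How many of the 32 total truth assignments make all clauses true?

Satisfying assignments:
  y1=0 y2=0 y3=0 y4=1 y5=1
  y1=0 y2=1 y3=0 y4=0 y5=1
  y1=0 y2=1 y3=0 y4=1 y5=1
  y1=0 y2=1 y3=1 y4=0 y5=1
  y1=1 y2=1 y3=1 y4=0 y5=0
  y1=1 y2=1 y3=1 y4=0 y5=1
That's 6 in total.

6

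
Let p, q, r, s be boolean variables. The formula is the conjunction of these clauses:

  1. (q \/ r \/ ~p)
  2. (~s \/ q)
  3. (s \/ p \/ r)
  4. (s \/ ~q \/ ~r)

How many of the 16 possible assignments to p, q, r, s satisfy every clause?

7

Satisfying assignments:
  p=0 q=0 r=1 s=0
  p=0 q=1 r=0 s=1
  p=0 q=1 r=1 s=1
  p=1 q=0 r=1 s=0
  p=1 q=1 r=0 s=0
  p=1 q=1 r=0 s=1
  p=1 q=1 r=1 s=1
That's 7 in total.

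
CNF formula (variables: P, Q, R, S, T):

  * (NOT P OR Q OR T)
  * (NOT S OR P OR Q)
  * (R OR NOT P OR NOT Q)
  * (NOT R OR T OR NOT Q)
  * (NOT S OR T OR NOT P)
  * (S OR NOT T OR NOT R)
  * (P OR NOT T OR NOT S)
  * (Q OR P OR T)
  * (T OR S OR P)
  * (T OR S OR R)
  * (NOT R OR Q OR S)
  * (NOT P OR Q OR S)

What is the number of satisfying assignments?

The models are:
  P=0 Q=0 R=0 S=0 T=1
  P=0 Q=1 R=0 S=0 T=1
  P=0 Q=1 R=0 S=1 T=0
  P=1 Q=0 R=0 S=1 T=1
  P=1 Q=0 R=1 S=1 T=1
  P=1 Q=1 R=1 S=1 T=1
Count: 6.

6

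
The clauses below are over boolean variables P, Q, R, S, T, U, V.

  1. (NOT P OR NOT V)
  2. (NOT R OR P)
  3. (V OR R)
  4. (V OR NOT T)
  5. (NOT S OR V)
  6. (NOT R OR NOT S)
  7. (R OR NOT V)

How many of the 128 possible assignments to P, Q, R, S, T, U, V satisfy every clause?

4

The models are:
  P=T Q=F R=T S=F T=F U=F V=F
  P=T Q=F R=T S=F T=F U=T V=F
  P=T Q=T R=T S=F T=F U=F V=F
  P=T Q=T R=T S=F T=F U=T V=F
Count: 4.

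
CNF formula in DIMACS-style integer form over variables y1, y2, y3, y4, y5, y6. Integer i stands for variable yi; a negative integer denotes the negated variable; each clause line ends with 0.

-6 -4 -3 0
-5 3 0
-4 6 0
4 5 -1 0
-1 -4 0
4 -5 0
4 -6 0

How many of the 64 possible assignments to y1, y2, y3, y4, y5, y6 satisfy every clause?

6

The models are:
  y1=0 y2=0 y3=0 y4=0 y5=0 y6=0
  y1=0 y2=0 y3=0 y4=1 y5=0 y6=1
  y1=0 y2=0 y3=1 y4=0 y5=0 y6=0
  y1=0 y2=1 y3=0 y4=0 y5=0 y6=0
  y1=0 y2=1 y3=0 y4=1 y5=0 y6=1
  y1=0 y2=1 y3=1 y4=0 y5=0 y6=0
Count: 6.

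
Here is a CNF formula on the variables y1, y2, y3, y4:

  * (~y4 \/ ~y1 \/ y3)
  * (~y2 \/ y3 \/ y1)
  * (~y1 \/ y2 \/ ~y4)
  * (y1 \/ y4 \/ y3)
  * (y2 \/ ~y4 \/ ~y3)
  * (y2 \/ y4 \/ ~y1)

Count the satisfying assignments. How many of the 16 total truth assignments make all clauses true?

Satisfying assignments:
  y1=F y2=F y3=F y4=T
  y1=F y2=F y3=T y4=F
  y1=F y2=T y3=T y4=F
  y1=F y2=T y3=T y4=T
  y1=T y2=T y3=F y4=F
  y1=T y2=T y3=T y4=F
  y1=T y2=T y3=T y4=T
Count: 7.

7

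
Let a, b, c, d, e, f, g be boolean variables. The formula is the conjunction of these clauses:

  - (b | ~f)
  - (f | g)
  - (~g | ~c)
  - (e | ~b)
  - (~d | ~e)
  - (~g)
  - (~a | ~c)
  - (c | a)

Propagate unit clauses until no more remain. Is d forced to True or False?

(~g) stands alone — g = False.
In (g | f), g is now false; f must hold, so f = True.
In (~f | b), ~f is now false; b must hold, so b = True.
In (e | ~b), ~b is now false; e must hold, so e = True.
From (~d | ~e) and e = True: d = False.

False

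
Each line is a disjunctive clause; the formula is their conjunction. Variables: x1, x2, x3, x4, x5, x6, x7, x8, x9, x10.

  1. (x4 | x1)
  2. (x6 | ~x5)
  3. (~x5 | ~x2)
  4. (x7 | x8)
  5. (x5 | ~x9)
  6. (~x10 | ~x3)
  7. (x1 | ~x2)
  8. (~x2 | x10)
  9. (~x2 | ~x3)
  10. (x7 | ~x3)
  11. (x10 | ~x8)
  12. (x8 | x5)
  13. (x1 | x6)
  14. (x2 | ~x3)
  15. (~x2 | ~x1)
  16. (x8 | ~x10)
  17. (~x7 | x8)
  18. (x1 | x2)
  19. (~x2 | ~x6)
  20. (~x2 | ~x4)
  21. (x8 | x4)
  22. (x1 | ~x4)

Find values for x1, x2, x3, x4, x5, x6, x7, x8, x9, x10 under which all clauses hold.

x1=T  x2=F  x3=F  x4=T  x5=F  x6=F  x7=F  x8=T  x9=F  x10=T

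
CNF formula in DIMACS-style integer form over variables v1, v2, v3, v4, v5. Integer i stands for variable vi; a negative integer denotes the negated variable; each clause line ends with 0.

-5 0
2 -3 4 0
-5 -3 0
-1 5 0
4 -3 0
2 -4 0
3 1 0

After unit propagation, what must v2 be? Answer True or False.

(~v5) stands alone — v5 = False.
From (~v1 \/ v5) and v5 = False: v1 = False.
(v3 \/ v1): since v1 = False, the clause reduces to (v3). v3 = True.
From (v4 \/ ~v3) and v3 = True: v4 = True.
From (~v4 \/ v2) and v4 = True: v2 = True.

True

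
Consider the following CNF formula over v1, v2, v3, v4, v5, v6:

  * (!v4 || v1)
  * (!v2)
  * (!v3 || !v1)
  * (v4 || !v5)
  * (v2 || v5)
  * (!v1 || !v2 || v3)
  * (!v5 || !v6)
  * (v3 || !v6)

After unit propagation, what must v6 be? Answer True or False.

(!v2) is a unit clause: v2 = False.
In (v5 || v2), v2 is now false; v5 must hold, so v5 = True.
(v4 || !v5) with v5 = True leaves only v4, so v4 = True.
In (v1 || !v4), !v4 is now false; v1 must hold, so v1 = True.
(!v1 || !v3): since v1 = True, the clause reduces to (!v3). v3 = False.
From (!v6 || !v5) and v5 = True: v6 = False.

False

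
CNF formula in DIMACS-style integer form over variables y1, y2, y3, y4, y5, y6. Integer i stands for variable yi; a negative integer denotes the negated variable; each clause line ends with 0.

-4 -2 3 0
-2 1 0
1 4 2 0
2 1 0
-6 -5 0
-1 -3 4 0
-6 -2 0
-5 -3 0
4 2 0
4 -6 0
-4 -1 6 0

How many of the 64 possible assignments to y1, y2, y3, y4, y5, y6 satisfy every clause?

4

Satisfying assignments:
  y1=T y2=F y3=F y4=T y5=F y6=T
  y1=T y2=F y3=T y4=T y5=F y6=T
  y1=T y2=T y3=F y4=F y5=F y6=F
  y1=T y2=T y3=F y4=F y5=T y6=F
That's 4 in total.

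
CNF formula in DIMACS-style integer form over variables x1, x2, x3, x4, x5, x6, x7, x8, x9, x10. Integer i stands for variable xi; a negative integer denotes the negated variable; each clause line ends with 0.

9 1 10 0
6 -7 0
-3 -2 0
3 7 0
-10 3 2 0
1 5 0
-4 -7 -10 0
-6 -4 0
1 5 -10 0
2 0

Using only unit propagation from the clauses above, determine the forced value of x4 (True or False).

False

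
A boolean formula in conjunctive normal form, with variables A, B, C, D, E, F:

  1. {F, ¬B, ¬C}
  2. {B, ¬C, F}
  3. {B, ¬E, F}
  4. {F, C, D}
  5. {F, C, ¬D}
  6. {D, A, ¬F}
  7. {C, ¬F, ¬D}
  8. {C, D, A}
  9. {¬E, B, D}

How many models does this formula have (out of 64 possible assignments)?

Case analysis on F and C:
  F=1, C=1: 11 of the 16 assignments to (A,B,D,E) work.
  F=1, C=0: remaining (A,B,D,E) ∈ {(1,0,0,0); (1,1,0,0); (1,1,0,1)} — 3.
  F=0, C=1: a clause becomes empty — 0.
  F=0, C=0: a clause becomes empty — 0.
Total: 11 + 3 + 0 + 0 = 14.

14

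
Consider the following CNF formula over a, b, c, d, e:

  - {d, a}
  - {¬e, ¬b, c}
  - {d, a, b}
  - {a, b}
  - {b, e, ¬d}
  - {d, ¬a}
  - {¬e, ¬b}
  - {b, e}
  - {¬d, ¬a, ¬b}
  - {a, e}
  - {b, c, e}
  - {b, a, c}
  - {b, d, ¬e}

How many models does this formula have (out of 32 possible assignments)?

The models are:
  a=T b=F c=F d=T e=T
  a=T b=F c=T d=T e=T
That's 2 in total.

2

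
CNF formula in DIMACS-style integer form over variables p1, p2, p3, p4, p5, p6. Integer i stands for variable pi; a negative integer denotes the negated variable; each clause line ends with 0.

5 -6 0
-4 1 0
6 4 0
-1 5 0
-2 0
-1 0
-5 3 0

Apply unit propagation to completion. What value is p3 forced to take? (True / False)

True

(NOT p2) stands alone — p2 = False.
(NOT p1) is a unit clause: p1 = False.
(p1 OR NOT p4) with p1 = False leaves only NOT p4, so p4 = False.
(p4 OR p6) with p4 = False leaves only p6, so p6 = True.
In (p5 OR NOT p6), NOT p6 is now false; p5 must hold, so p5 = True.
From (p3 OR NOT p5) and p5 = True: p3 = True.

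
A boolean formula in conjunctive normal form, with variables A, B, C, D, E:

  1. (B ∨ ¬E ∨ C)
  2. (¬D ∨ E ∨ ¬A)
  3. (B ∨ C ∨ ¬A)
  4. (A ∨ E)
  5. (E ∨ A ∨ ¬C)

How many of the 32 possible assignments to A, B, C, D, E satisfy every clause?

15

Case analysis on A and E:
  A=T, E=T: D free; 3 ways for (B,C) × 2^1 = 6.
  A=T, E=F: remaining (B,C,D) ∈ {(F,T,F); (T,F,F); (T,T,F)} — 3.
  A=F, E=T: D free; 3 ways for (B,C) × 2^1 = 6.
  A=F, E=F: a clause becomes empty — 0.
Total: 6 + 3 + 6 + 0 = 15.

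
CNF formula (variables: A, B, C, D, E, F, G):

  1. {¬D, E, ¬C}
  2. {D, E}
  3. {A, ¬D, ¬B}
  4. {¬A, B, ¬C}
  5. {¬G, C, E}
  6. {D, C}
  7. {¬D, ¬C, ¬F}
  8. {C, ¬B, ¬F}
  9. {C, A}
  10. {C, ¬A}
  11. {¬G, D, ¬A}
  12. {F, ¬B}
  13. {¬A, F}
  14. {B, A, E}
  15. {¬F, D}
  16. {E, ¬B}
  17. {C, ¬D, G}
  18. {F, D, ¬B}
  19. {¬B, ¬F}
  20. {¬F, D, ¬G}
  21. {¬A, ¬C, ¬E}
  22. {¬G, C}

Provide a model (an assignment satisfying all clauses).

A=False, B=False, C=True, D=True, E=True, F=False, G=True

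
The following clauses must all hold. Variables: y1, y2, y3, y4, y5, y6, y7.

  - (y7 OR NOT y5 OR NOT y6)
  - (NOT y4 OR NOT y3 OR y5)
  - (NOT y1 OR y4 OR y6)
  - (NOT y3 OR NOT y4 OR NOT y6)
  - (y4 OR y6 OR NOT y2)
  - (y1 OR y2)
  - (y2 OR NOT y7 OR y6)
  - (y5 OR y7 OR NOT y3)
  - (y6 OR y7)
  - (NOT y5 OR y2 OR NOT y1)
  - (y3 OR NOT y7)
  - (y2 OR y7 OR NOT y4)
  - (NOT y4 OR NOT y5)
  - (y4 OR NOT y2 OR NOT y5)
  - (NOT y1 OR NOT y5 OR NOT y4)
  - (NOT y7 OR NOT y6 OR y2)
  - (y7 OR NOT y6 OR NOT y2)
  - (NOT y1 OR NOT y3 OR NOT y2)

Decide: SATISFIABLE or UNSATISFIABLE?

SATISFIABLE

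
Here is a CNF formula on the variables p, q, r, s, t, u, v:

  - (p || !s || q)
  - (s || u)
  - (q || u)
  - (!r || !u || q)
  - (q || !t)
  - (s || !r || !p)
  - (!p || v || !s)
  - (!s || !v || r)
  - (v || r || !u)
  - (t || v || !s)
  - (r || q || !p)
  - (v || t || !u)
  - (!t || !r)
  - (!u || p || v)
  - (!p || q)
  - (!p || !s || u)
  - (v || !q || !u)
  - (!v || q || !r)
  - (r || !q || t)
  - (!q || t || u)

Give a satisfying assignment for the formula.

Branch on p: take p = False.
Branch on q: take q = False.
  then s is forced to False.
  then u is forced to True.
  then r is forced to False.
  then t is forced to False.
  then v is forced to True.

p=False, q=False, r=False, s=False, t=False, u=True, v=True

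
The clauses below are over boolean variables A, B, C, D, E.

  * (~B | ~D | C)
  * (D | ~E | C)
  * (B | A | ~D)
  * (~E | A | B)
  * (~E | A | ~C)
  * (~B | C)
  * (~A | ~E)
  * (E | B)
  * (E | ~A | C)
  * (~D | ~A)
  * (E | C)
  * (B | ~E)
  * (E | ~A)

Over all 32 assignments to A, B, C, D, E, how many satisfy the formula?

2

Satisfying assignments:
  A=0 B=1 C=1 D=0 E=0
  A=0 B=1 C=1 D=1 E=0
That's 2 in total.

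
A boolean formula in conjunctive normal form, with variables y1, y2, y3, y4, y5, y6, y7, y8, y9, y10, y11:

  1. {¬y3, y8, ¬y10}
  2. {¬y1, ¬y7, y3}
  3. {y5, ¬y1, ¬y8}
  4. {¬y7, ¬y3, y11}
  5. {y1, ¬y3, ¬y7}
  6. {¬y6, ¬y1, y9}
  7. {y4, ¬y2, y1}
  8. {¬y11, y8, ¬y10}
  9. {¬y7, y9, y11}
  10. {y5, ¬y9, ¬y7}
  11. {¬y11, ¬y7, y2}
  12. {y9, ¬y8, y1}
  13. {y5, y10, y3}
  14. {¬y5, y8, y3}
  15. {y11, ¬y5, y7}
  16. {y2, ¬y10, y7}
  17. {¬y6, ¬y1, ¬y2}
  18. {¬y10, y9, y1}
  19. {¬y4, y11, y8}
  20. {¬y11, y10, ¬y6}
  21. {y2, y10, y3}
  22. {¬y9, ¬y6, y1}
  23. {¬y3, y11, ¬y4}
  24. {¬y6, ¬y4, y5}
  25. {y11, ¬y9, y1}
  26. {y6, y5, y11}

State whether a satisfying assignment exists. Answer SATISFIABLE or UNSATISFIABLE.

Try y1 = True.
Branch on y2: take y2 = True.
  then y6 is forced to False.
For the remaining variables, y3 = True, y4 = False, y5 = True, y7 = False, y8 = True, y9 = True, y10 = False, y11 = True works.
So y1=T  y2=T  y3=T  y4=F  y5=T  y6=F  y7=F  y8=T  y9=T  y10=F  y11=T is a satisfying assignment.

SATISFIABLE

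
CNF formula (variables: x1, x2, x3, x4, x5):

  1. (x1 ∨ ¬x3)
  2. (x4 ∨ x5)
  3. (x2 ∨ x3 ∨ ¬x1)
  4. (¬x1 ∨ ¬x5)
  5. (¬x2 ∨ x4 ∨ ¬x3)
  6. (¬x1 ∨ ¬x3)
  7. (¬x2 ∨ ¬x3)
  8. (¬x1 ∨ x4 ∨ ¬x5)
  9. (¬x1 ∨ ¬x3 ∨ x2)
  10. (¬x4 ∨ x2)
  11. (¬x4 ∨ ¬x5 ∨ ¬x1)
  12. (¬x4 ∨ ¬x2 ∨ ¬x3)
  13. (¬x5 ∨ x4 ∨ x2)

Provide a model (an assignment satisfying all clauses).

Set x1 = False and propagate.
  then x3 is forced to False.
For the remaining variables, x2 = True, x4 = True, x5 = False works.
Every clause has at least one true literal under this assignment.

x1=F, x2=T, x3=F, x4=T, x5=F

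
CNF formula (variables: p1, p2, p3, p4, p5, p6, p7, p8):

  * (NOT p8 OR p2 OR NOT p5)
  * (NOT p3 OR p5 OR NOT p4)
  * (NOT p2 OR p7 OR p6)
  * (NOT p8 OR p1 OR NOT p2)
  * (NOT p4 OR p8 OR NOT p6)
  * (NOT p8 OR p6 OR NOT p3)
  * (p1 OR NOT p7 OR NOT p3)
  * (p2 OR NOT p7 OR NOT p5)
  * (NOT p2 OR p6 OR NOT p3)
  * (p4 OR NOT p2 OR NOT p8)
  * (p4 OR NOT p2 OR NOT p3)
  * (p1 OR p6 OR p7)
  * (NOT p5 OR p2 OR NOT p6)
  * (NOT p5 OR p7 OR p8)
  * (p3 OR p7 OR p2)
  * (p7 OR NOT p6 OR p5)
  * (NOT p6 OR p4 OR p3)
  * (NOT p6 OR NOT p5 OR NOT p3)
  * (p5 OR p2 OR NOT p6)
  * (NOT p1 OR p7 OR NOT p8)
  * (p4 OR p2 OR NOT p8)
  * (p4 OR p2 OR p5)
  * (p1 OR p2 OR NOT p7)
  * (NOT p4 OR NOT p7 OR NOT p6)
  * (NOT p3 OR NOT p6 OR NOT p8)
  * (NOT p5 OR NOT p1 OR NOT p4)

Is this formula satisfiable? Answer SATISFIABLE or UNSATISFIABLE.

Try p1 = False.
Set p2 = True and propagate.
  then p8 is forced to False.
For the remaining variables, p3 = False, p4 = False, p5 = True, p6 = False, p7 = True works.
Every clause has at least one true literal under this assignment.
So p1=F, p2=T, p3=F, p4=F, p5=T, p6=F, p7=T, p8=F is a satisfying assignment.

SATISFIABLE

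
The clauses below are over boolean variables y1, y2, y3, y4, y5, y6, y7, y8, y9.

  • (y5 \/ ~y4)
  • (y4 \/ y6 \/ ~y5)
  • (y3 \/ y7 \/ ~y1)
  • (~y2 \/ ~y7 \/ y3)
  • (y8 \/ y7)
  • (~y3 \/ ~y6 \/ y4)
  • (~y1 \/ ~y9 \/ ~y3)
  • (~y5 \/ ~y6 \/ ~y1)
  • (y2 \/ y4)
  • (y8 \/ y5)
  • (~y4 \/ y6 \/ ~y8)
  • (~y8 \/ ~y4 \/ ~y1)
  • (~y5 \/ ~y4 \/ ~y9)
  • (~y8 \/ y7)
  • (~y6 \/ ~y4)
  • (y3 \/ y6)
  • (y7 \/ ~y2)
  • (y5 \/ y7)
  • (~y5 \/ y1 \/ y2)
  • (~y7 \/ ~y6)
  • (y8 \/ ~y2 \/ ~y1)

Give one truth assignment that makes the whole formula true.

y1 = 1, y2 = 0, y3 = 1, y4 = 1, y5 = 1, y6 = 0, y7 = 1, y8 = 0, y9 = 0

y9 occurs only negated in the remaining clauses — set y9 = False.
Set y1 = True and propagate.
For the remaining variables, y2 = False, y3 = True, y4 = True, y5 = True, y6 = False, y7 = True, y8 = False works.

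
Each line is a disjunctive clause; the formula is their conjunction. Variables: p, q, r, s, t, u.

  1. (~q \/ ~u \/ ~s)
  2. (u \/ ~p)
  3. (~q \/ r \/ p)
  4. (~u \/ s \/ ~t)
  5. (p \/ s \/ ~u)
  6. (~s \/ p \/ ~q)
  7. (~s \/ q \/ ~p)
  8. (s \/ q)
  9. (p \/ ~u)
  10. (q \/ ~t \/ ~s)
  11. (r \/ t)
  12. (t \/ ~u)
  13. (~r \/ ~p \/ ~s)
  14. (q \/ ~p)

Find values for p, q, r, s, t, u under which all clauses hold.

Try p = False.
  then u is forced to False.
For the remaining variables, q = True, r = True, s = False, t = True works.

p = False, q = True, r = True, s = False, t = True, u = False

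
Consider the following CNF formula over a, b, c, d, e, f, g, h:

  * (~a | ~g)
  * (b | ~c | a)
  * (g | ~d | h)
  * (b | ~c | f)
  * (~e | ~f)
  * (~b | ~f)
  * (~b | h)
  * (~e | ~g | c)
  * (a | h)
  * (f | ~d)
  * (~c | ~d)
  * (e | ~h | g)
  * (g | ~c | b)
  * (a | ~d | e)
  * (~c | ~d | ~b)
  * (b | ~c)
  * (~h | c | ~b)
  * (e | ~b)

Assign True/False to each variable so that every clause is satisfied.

Pure literal: d appears only negated; assign d = False.
Branch on a: take a = True.
  then g is forced to False.
Try b = False.
  then c is forced to False.
Set e = False and propagate.
  then h is forced to False.
f is now unconstrained; take f = True.
Every clause has at least one true literal under this assignment.

a=True, b=False, c=False, d=False, e=False, f=True, g=False, h=False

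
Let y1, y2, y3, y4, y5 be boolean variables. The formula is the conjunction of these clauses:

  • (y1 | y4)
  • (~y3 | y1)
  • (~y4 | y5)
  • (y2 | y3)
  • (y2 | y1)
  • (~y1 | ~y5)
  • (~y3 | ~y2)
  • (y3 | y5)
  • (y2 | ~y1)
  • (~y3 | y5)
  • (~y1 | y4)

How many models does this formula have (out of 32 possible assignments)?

1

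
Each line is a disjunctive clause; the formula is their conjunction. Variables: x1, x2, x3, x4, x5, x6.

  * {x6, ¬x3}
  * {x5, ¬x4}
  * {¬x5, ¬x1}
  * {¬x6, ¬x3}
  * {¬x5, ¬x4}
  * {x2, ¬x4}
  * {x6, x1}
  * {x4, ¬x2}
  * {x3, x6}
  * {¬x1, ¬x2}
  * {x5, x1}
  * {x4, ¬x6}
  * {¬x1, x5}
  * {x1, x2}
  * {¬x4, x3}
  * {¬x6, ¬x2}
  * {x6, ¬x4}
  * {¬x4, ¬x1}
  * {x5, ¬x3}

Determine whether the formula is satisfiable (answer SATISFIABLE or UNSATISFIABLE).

UNSATISFIABLE

x4 = True:
  propagation gives x5=True; an empty clause results — contradiction.
x4 = False:
  propagation gives x2=False, x6=False, x3=False; an empty clause results — contradiction.
Every branch closes, so no satisfying assignment exists.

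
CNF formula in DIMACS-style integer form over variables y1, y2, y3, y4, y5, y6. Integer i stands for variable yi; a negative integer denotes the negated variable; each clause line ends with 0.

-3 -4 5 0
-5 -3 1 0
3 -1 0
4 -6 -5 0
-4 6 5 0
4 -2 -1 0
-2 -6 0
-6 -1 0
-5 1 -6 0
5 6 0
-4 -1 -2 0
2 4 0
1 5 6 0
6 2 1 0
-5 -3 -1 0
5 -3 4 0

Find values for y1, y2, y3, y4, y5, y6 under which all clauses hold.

Branch on y1: take y1 = False.
Try y2 = False.
  then y4 is forced to True.
  then y6 is forced to True.
  then y5 is forced to False.
  then y3 is forced to False.
Check each clause:
  1. (y5 | ~y4 | ~y3) — ~y3 is true.
  2. (~y3 | ~y5 | y1) — ~y5 is true.
  3. (~y1 | y3) — ~y1 is true.
  4. (~y5 | y4 | ~y6) — ~y5 is true.
  5. (y5 | y6 | ~y4) — y6 is true.
  6. (~y2 | ~y1 | y4) — y4 is true.
  7. (~y2 | ~y6) — ~y2 is true.
  8. (~y1 | ~y6) — ~y1 is true.
  9. (y1 | ~y5 | ~y6) — ~y5 is true.
  10. (y5 | y6) — y6 is true.
  11. (~y4 | ~y2 | ~y1) — ~y2 is true.
  12. (y2 | y4) — y4 is true.
  13. (y6 | y1 | y5) — y6 is true.
  14. (y6 | y2 | y1) — y6 is true.
  15. (~y1 | ~y5 | ~y3) — ~y5 is true.
  16. (y4 | ~y3 | y5) — ~y3 is true.

y1=False, y2=False, y3=False, y4=True, y5=False, y6=True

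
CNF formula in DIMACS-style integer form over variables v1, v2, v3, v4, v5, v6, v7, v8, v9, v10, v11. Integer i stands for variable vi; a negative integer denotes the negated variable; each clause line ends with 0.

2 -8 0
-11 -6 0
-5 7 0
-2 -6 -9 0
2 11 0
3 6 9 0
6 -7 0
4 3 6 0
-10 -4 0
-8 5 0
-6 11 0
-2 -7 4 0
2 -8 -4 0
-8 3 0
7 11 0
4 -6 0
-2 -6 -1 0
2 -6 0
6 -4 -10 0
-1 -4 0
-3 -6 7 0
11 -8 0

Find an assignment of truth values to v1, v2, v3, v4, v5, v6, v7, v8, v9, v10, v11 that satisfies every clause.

v1 = False  v2 = True  v3 = True  v4 = False  v5 = False  v6 = False  v7 = False  v8 = False  v9 = True  v10 = True  v11 = True

v1 occurs only negated in the remaining clauses — set v1 = False.
v8 occurs only negated in the remaining clauses — set v8 = False.
Branch on v2: take v2 = True.
Try v3 = True.
Set v4 = False and propagate.
  then v7 is forced to False.
  then v5 is forced to False.
  then v11 is forced to True.
  then v6 is forced to False.
v9, v10 are now unconstrained; take v9 = True, v10 = True.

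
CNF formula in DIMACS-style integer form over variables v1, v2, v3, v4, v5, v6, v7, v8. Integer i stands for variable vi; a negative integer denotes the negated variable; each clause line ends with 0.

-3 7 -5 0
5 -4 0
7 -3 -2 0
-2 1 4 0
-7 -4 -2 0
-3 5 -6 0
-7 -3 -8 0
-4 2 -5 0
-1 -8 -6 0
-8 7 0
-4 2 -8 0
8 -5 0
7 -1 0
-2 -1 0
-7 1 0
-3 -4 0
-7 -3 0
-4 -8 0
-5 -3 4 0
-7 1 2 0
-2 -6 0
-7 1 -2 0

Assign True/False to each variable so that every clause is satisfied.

v1 = False, v2 = False, v3 = True, v4 = False, v5 = False, v6 = False, v7 = False, v8 = False

v6 occurs only negated in the remaining clauses — set v6 = False.
Branch on v1: take v1 = False.
  then v7 is forced to False.
  then v8 is forced to False.
  then v5 is forced to False.
  then v4 is forced to False.
  then v2 is forced to False.
v3 is now unconstrained; take v3 = True.
Every clause has at least one true literal under this assignment.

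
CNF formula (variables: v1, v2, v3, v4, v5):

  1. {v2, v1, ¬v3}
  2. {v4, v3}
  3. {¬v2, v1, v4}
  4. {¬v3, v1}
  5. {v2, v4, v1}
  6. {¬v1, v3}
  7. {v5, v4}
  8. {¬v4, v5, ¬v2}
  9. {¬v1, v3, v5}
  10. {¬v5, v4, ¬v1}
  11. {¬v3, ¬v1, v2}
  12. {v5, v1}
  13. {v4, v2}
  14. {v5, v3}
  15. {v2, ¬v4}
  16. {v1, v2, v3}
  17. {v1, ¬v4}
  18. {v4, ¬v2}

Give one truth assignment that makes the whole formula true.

v1=True, v2=True, v3=True, v4=True, v5=True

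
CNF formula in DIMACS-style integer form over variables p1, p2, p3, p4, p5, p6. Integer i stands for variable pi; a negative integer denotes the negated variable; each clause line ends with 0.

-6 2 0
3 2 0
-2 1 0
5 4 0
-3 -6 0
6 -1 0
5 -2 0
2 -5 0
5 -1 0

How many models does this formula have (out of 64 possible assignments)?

3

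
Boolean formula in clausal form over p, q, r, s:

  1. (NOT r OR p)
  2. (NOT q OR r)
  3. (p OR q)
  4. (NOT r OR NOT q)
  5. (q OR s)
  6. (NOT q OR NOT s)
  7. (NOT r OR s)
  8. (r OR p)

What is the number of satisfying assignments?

2

Satisfying assignments:
  p=T q=F r=F s=T
  p=T q=F r=T s=T
That's 2 in total.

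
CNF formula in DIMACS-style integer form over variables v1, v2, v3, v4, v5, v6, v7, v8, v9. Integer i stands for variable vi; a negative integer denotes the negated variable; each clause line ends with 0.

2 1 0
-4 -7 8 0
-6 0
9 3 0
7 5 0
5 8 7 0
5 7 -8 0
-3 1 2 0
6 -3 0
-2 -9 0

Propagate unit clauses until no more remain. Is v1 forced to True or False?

True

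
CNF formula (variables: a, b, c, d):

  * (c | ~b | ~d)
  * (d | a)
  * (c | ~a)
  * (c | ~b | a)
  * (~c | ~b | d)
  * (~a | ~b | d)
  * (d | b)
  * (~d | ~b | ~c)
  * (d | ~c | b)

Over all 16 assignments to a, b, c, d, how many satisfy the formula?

The models are:
  a=0 b=0 c=0 d=1
  a=0 b=0 c=1 d=1
  a=1 b=0 c=1 d=1
Count: 3.

3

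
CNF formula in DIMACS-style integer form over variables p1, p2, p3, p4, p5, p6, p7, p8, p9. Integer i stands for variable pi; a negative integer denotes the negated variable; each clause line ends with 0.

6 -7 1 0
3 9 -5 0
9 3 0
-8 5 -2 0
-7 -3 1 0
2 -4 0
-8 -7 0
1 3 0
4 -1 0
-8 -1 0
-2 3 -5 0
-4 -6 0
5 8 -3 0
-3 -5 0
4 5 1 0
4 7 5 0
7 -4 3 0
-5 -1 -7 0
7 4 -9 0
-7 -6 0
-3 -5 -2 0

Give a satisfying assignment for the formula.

p1 = True  p2 = True  p3 = False  p4 = True  p5 = False  p6 = False  p7 = True  p8 = False  p9 = True

Check each clause:
  1. (p6 | ~p7 | p1) — p1 is true.
  2. (p9 | ~p5 | p3) — p9 is true.
  3. (p9 | p3) — p9 is true.
  4. (~p2 | ~p8 | p5) — ~p8 is true.
  5. (p1 | ~p3 | ~p7) — ~p3 is true.
  6. (p2 | ~p4) — p2 is true.
  7. (~p7 | ~p8) — ~p8 is true.
  8. (p1 | p3) — p1 is true.
  9. (p4 | ~p1) — p4 is true.
  10. (~p8 | ~p1) — ~p8 is true.
  11. (~p5 | ~p2 | p3) — ~p5 is true.
  12. (~p4 | ~p6) — ~p6 is true.
  13. (~p3 | p8 | p5) — ~p3 is true.
  14. (~p3 | ~p5) — ~p5 is true.
  15. (p1 | p5 | p4) — p1 is true.
  16. (p5 | p7 | p4) — p4 is true.
  17. (p3 | p7 | ~p4) — p7 is true.
  18. (~p5 | ~p1 | ~p7) — ~p5 is true.
  19. (p4 | ~p9 | p7) — p4 is true.
  20. (~p7 | ~p6) — ~p6 is true.
  21. (~p3 | ~p5 | ~p2) — ~p5 is true.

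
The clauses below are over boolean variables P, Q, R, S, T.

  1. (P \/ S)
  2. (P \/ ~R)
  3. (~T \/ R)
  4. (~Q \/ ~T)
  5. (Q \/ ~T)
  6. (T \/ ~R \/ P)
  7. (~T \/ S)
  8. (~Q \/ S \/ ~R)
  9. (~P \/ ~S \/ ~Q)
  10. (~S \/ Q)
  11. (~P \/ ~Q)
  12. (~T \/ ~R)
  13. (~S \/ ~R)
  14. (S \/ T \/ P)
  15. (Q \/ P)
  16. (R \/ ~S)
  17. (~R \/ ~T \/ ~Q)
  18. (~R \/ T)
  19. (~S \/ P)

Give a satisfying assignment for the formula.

P = True  Q = False  R = False  S = False  T = False

Check each clause:
  1. (P \/ S) — P is true.
  2. (P \/ ~R) — P is true.
  3. (R \/ ~T) — ~T is true.
  4. (~Q \/ ~T) — ~T is true.
  5. (~T \/ Q) — ~T is true.
  6. (T \/ ~R \/ P) — P is true.
  7. (S \/ ~T) — ~T is true.
  8. (~Q \/ S \/ ~R) — ~R is true.
  9. (~P \/ ~S \/ ~Q) — ~S is true.
  10. (~S \/ Q) — ~S is true.
  11. (~P \/ ~Q) — ~Q is true.
  12. (~R \/ ~T) — ~T is true.
  13. (~S \/ ~R) — ~S is true.
  14. (P \/ S \/ T) — P is true.
  15. (P \/ Q) — P is true.
  16. (R \/ ~S) — ~S is true.
  17. (~R \/ ~Q \/ ~T) — ~T is true.
  18. (~R \/ T) — ~R is true.
  19. (~S \/ P) — P is true.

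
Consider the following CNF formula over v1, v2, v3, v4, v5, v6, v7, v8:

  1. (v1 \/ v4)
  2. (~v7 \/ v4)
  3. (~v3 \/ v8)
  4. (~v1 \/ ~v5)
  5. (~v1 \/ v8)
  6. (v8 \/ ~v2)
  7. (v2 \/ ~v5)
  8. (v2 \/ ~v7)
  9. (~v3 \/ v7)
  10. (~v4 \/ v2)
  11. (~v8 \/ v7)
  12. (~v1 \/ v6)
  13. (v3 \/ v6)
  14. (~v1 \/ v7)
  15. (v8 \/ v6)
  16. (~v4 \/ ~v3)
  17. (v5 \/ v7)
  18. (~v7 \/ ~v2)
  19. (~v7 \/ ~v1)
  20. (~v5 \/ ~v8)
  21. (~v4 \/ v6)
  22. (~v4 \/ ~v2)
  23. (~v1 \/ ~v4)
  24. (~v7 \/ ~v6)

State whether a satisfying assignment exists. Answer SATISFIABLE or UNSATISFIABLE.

UNSATISFIABLE

v7 = True:
  propagation gives v4=True, v2=True; an empty clause results — contradiction.
v7 = False:
  propagation gives v3=False, v8=False, v1=False, v4=True; an empty clause results — contradiction.
Every branch closes, so no satisfying assignment exists.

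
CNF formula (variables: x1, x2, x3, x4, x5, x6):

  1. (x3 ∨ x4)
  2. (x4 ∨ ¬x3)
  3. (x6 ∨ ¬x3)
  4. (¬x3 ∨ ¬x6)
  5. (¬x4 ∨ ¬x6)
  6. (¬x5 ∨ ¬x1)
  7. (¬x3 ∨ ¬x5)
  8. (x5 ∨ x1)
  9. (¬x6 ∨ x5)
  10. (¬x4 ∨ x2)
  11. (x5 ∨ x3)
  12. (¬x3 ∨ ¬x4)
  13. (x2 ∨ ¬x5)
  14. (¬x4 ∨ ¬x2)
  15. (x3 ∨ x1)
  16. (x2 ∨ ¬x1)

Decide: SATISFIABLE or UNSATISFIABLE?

UNSATISFIABLE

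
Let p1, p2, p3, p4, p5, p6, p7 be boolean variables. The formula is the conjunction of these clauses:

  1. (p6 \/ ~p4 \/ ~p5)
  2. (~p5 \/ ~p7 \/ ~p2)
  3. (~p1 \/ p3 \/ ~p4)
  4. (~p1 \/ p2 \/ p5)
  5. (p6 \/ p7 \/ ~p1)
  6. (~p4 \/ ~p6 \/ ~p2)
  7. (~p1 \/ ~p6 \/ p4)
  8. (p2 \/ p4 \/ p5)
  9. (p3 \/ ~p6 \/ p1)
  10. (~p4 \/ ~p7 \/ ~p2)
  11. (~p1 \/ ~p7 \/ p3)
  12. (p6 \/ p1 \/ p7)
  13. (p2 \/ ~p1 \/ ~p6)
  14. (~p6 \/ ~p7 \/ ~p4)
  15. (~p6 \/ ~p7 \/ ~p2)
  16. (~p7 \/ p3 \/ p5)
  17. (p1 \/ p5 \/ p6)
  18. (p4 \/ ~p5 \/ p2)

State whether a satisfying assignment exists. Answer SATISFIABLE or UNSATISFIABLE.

SATISFIABLE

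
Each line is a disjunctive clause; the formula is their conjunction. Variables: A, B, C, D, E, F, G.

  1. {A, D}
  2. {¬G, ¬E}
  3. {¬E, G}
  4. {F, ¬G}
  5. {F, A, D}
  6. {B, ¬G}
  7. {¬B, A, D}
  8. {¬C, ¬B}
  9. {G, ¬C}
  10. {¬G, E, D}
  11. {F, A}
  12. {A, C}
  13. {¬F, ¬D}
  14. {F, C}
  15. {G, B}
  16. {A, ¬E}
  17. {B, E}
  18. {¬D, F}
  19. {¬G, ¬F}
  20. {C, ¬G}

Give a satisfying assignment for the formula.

A=True  B=True  C=False  D=False  E=False  F=True  G=False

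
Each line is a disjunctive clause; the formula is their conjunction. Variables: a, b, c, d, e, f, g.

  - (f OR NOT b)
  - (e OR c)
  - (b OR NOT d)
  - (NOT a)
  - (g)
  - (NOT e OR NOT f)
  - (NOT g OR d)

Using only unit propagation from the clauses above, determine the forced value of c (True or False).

True

(NOT a) stands alone — a = False.
Unit clause (g) sets g = True.
(d OR NOT g): since g = True, the clause reduces to (d). d = True.
In (NOT d OR b), NOT d is now false; b must hold, so b = True.
In (NOT b OR f), NOT b is now false; f must hold, so f = True.
(NOT f OR NOT e): since f = True, the clause reduces to (NOT e). e = False.
From (c OR e) and e = False: c = True.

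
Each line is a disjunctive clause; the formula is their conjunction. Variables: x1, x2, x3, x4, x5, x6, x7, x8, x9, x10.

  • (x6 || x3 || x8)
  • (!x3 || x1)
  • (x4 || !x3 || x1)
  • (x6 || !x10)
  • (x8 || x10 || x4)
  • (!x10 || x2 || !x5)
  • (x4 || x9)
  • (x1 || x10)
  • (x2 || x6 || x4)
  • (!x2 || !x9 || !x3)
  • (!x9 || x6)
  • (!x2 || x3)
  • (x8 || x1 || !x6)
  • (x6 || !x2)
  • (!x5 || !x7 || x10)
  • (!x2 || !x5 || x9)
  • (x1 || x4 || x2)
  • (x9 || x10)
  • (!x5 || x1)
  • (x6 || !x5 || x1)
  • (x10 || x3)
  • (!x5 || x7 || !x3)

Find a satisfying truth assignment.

x1 = False, x2 = False, x3 = False, x4 = True, x5 = False, x6 = True, x7 = True, x8 = True, x9 = False, x10 = True

x4 occurs only positively in the remaining clauses — set x4 = True.
x5 occurs only negated in the remaining clauses — set x5 = False.
Branch on x1: take x1 = False.
  then x3 is forced to False.
  then x10 is forced to True.
  then x6 is forced to True.
  then x2 is forced to False.
  then x8 is forced to True.
x7, x9 are now unconstrained; take x7 = True, x9 = False.
Every clause has at least one true literal under this assignment.
Check each clause:
  1. (x3 || x8 || x6) — x8 is true.
  2. (!x3 || x1) — !x3 is true.
  3. (x4 || x1 || !x3) — x4 is true.
  4. (!x10 || x6) — x6 is true.
  5. (x8 || x4 || x10) — x8 is true.
  6. (!x10 || !x5 || x2) — !x5 is true.
  7. (x4 || x9) — x4 is true.
  8. (x10 || x1) — x10 is true.
  9. (x6 || x4 || x2) — x4 is true.
  10. (!x9 || !x3 || !x2) — !x3 is true.
  11. (!x9 || x6) — x6 is true.
  12. (x3 || !x2) — !x2 is true.
  13. (x8 || x1 || !x6) — x8 is true.
  14. (x6 || !x2) — x6 is true.
  15. (!x7 || x10 || !x5) — x10 is true.
  16. (!x5 || !x2 || x9) — !x5 is true.
  17. (x4 || x1 || x2) — x4 is true.
  18. (x10 || x9) — x10 is true.
  19. (!x5 || x1) — !x5 is true.
  20. (x6 || !x5 || x1) — !x5 is true.
  21. (x10 || x3) — x10 is true.
  22. (!x3 || x7 || !x5) — !x5 is true.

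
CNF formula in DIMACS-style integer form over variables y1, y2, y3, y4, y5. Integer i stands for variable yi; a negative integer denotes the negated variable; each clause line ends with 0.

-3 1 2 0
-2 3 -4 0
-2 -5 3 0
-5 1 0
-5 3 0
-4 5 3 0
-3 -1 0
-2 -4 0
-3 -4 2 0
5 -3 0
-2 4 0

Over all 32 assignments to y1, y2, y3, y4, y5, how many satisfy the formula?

2

The models are:
  y1=F y2=F y3=F y4=F y5=F
  y1=T y2=F y3=F y4=F y5=F
Count: 2.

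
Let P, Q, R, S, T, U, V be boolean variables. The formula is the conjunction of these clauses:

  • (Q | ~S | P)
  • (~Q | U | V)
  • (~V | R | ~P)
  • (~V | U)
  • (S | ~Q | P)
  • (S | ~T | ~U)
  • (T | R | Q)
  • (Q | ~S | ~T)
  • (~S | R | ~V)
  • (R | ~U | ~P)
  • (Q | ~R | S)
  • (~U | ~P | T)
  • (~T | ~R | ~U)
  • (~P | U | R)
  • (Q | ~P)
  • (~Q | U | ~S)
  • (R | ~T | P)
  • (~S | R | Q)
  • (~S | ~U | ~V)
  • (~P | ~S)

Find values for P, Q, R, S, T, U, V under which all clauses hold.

P=False, Q=True, R=True, S=True, T=False, U=True, V=False

Set P = False and propagate.
Try Q = True.
  then S is forced to True.
  then U is forced to True.
  then V is forced to False.
Try R = True.
  then T is forced to False.
Every clause has at least one true literal under this assignment.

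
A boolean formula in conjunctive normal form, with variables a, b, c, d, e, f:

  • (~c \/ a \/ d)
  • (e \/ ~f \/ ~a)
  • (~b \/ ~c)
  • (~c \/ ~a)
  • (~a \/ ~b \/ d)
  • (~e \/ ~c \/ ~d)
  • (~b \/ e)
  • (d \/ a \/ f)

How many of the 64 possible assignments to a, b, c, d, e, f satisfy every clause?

Case analysis on a and c:
  a=1, c=1: a clause becomes empty — 0.
  a=1, c=0: 8 of the 16 assignments to (b,d,e,f) work.
  a=0, c=1: remaining (b,d,e,f) ∈ {(0,1,0,0); (0,1,0,1)} — 2.
  a=0, c=0: 9 of the 16 assignments to (b,d,e,f) work.
Total: 0 + 8 + 2 + 9 = 19.

19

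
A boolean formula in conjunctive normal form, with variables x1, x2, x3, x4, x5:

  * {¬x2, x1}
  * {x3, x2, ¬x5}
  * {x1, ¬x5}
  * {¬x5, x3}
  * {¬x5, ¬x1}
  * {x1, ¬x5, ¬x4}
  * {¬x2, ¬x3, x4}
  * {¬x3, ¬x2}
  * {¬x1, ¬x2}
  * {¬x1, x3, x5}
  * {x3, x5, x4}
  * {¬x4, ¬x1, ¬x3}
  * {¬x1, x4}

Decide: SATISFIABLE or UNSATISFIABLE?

Branch on x1: take x1 = False.
  then x2 is forced to False.
  then x5 is forced to False.
Set x3 = True and propagate.
x4 is now unconstrained; take x4 = True.
Every clause has at least one true literal under this assignment.
So x1 = 0  x2 = 0  x3 = 1  x4 = 1  x5 = 0 is a satisfying assignment.

SATISFIABLE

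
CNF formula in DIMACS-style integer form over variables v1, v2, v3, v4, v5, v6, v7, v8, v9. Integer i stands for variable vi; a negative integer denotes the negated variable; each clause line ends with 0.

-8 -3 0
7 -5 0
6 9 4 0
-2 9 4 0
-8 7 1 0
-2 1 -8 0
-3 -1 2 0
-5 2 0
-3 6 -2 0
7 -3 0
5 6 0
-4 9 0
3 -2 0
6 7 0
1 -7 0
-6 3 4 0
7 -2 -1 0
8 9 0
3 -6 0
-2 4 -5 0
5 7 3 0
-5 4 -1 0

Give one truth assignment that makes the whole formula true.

v9 occurs only positively in the remaining clauses — set v9 = True.
Try v1 = True.
Branch on v2: take v2 = True.
  then v3 is forced to True.
  then v8 is forced to False.
  then v6 is forced to True.
  then v7 is forced to True.
Branch on v4: take v4 = False.
  then v5 is forced to False.

v1=T, v2=T, v3=T, v4=F, v5=F, v6=T, v7=T, v8=F, v9=T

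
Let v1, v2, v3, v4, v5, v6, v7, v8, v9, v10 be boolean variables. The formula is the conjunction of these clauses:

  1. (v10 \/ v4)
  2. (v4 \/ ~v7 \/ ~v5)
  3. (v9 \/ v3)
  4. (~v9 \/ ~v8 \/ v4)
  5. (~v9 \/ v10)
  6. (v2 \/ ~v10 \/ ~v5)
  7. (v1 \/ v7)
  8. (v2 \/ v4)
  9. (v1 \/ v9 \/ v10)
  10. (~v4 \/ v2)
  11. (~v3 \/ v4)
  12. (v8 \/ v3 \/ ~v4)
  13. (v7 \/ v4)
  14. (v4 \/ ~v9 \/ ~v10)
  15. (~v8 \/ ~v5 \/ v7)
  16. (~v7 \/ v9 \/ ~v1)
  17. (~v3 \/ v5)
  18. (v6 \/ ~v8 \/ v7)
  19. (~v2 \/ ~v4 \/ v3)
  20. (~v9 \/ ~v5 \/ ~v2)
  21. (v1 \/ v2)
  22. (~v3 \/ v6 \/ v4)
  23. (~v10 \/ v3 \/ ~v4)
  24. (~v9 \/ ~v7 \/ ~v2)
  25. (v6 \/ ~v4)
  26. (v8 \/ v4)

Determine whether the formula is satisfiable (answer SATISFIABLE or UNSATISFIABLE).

SATISFIABLE

Pure literal: v6 appears only positively; assign v6 = True.
Branch on v1: take v1 = False.
  then v7 is forced to True.
  then v2 is forced to True.
  then v9 is forced to False.
  then v3 is forced to True.
  then v10 is forced to True.
  then v4 is forced to True.
  then v5 is forced to True.
v8 is now unconstrained; take v8 = False.
So v1=F, v2=T, v3=T, v4=T, v5=T, v6=T, v7=T, v8=F, v9=F, v10=T is a satisfying assignment.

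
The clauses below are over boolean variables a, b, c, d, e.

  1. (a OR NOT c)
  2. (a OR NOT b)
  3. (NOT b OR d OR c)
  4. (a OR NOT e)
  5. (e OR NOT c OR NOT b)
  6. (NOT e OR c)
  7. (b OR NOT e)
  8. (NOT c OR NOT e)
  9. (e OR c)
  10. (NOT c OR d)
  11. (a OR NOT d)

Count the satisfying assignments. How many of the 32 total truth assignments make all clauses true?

1

Satisfying assignments:
  a=T b=F c=T d=T e=F
That's 1 in total.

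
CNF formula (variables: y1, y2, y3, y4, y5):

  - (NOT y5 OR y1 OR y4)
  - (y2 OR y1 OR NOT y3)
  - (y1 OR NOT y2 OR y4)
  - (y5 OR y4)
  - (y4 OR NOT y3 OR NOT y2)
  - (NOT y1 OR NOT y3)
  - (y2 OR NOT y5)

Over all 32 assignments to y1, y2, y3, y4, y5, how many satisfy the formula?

9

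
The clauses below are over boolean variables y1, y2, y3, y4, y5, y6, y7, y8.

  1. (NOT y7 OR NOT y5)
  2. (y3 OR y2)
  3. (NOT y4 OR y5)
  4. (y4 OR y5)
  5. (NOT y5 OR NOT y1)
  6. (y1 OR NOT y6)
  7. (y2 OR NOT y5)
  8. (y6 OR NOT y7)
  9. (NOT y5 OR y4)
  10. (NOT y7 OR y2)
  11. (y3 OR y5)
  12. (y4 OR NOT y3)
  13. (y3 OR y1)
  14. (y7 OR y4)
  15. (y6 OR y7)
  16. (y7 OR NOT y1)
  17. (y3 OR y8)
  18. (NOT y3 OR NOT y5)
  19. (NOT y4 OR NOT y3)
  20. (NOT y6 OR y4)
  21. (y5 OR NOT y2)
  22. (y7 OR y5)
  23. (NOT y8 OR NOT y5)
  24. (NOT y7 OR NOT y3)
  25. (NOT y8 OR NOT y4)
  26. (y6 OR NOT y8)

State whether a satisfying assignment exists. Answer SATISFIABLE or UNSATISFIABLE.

UNSATISFIABLE

y5 = True:
  propagation gives y7=False, y1=False, y6=False; an empty clause results — contradiction.
y5 = False:
  propagation gives y4=False; an empty clause results — contradiction.
Every branch closes, so no satisfying assignment exists.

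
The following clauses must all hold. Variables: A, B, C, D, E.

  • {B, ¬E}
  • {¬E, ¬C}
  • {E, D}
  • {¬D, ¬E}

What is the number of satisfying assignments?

Split on E, then D.
  E=T, D=T: a clause becomes empty — 0.
  E=T, D=F: remaining (A,B,C) ∈ {(F,T,F); (T,T,F)} — 2.
  E=F, D=T: A, B, C free → 2^3 = 8.
  E=F, D=F: a clause becomes empty — 0.
Total: 0 + 2 + 8 + 0 = 10.

10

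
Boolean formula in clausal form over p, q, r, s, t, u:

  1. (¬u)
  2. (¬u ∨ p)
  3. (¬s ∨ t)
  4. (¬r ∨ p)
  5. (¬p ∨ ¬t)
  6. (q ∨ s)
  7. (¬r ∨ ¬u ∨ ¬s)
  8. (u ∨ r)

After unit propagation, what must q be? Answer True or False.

(¬u) is a unit clause: u = False.
In (u ∨ r), u is now false; r must hold, so r = True.
In (¬r ∨ p), ¬r is now false; p must hold, so p = True.
(¬t ∨ ¬p) with p = True leaves only ¬t, so t = False.
(¬s ∨ t): since t = False, the clause reduces to (¬s). s = False.
In (s ∨ q), s is now false; q must hold, so q = True.

True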